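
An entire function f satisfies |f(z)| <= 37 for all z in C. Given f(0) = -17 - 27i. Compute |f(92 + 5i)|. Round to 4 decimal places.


Step 1: By Liouville's theorem, a bounded entire function is constant.
Step 2: f(z) = f(0) = -17 - 27i for all z.
Step 3: |f(w)| = |-17 - 27i| = sqrt(289 + 729)
Step 4: = 31.9061

31.9061


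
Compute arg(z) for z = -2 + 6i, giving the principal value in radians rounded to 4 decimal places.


Step 1: z = -2 + 6i
Step 2: arg(z) = atan2(6, -2)
Step 3: arg(z) = 1.8925

1.8925


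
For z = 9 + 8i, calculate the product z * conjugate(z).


Step 1: conj(z) = 9 - 8i
Step 2: z * conj(z) = 9^2 + 8^2
Step 3: = 81 + 64 = 145

145


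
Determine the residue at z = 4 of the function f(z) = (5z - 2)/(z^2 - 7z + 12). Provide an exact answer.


Step 1: Q(z) = z^2 - 7z + 12 = (z - 4)(z - 3)
Step 2: Q'(z) = 2z - 7
Step 3: Q'(4) = 1, P(4) = 18
Step 4: Res = P(4)/Q'(4) = 18/1 = 18

18


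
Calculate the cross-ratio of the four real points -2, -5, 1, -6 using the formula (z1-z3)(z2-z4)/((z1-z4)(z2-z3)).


Step 1: (z1-z3)(z2-z4) = (-3) * 1 = -3
Step 2: (z1-z4)(z2-z3) = 4 * (-6) = -24
Step 3: Cross-ratio = 3/24 = 1/8

1/8


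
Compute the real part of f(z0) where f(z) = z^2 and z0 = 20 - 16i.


Step 1: z0 = 20 - 16i
Step 2: z0^2 = 20^2 - (-16)^2 - 640i
Step 3: real part = 400 - 256 = 144

144


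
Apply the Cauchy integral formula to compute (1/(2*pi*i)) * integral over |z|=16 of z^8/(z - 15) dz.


Step 1: f(z) = z^8, a = 15 is inside |z| = 16
Step 2: By Cauchy integral formula: (1/(2pi*i)) * integral = f(a)
Step 3: f(15) = 15^8 = 2562890625

2562890625


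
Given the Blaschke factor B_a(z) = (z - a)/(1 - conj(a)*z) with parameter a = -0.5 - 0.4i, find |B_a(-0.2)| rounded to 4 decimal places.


Step 1: Numerator z0 - a = -0.2 - (-0.5 - 0.4i) = 0.3 + 0.4i
Step 2: Denominator 1 - conj(a)*z0 = 1 - (-0.5 + 0.4i)*(-0.2) = 0.9 + 0.08i
Step 3: |z0 - a|^2 = 0.3^2 + 0.4^2 = 0.25; |1 - conj(a)*z0|^2 = 0.9^2 + 0.08^2 = 0.8164
Step 4: |B_a(-0.2)| = sqrt(0.25 / 0.8164) = sqrt(0.306222)
Step 5: = 0.5534

0.5534


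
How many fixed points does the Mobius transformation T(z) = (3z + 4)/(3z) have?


Step 1: Fixed points satisfy T(z) = z
Step 2: 3z^2 - 3z - 4 = 0
Step 3: Discriminant = (-3)^2 - 4*3*(-4) = 57
Step 4: Number of fixed points = 2

2


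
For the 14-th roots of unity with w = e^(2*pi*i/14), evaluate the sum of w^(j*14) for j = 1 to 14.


Step 1: The sum sum_{j=1}^{n} w^(k*j) equals n if n | k, else 0.
Step 2: Here n = 14, k = 14
Step 3: Does n divide k? 14 | 14 -> True
Step 4: Sum = 14

14


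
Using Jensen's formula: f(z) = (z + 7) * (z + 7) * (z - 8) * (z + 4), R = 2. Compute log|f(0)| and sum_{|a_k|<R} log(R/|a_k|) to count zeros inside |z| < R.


Jensen's formula: (1/2pi)*integral log|f(Re^it)|dt = log|f(0)| + sum_{|a_k|<R} log(R/|a_k|)
Step 1: f(0) = 7 * 7 * (-8) * 4 = -1568
Step 2: log|f(0)| = log|-7| + log|-7| + log|8| + log|-4| = 7.3576
Step 3: Zeros inside |z| < 2: none
Step 4: Jensen sum = (empty sum) = 0
Step 5: n(R) = number of terms in the Jensen sum = count of zeros inside |z| < 2 = 0

0


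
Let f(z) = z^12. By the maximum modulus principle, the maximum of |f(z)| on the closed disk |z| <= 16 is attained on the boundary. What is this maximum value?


Step 1: On |z| = 16, |f(z)| = |z|^12 = 16^12
Step 2: By maximum modulus principle, maximum is on boundary.
Step 3: Maximum = 281474976710656 = 281474976710656

281474976710656


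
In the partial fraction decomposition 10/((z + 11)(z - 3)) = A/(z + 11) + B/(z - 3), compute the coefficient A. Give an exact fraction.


Step 1: Multiply both sides by (z + 11) and set z = -11
Step 2: A = 10 / (-11 - 3)
Step 3: A = 10 / (-14)
Step 4: A = -5/7

-5/7


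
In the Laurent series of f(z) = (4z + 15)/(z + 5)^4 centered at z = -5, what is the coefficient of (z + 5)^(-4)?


Step 1: Write the numerator in powers of (z + 5): 4z + 15 = 4(z + 5) + (4*(-5) + 15) = 4(z + 5) - 5
Step 2: Divide by (z + 5)^4: f(z) = -5(z + 5)^(-4) + 4(z + 5)^(-3)
Step 3: This finite sum is the Laurent series of f about z = -5.
Step 4: Coefficient of (z + 5)^(-4) = 4*(-5) + 15 = -5

-5


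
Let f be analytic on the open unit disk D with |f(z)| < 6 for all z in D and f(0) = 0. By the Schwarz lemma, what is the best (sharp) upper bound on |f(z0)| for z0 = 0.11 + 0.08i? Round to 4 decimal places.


Step 1: g = f/6 maps D -> D with g(0) = 0, so by the Schwarz lemma |g(z)| <= |z|, i.e. |f(z)| <= 6|z|; this is sharp (f(z) = 6z).
Step 2: |z0|^2 = 0.11^2 + 0.08^2 = 0.0185
Step 3: |z0| = sqrt(0.0185) = 0.136015
Step 4: Best bound = 6 * |z0| = 6 * 0.136015 = 0.8161

0.8161


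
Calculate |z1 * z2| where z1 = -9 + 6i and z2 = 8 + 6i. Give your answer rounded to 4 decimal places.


Step 1: |z1| = sqrt((-9)^2 + 6^2) = sqrt(117)
Step 2: |z2| = sqrt(8^2 + 6^2) = sqrt(100)
Step 3: |z1*z2| = |z1|*|z2| = sqrt(117) * sqrt(100) = sqrt(117 * 100) = sqrt(11700)
Step 4: = 108.1665

108.1665


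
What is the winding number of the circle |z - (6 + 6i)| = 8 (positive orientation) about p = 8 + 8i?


Step 1: Center c = (6, 6), radius = 8
Step 2: |p - c|^2 = 2^2 + 2^2 = 8
Step 3: r^2 = 64
Step 4: |p-c| < r so winding number = 1

1


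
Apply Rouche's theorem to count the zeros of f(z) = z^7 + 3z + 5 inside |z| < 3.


Step 1: On |z| = 3 the three terms have sizes |z^7| = 3^7 = 2187, |3z| = 3*3 = 9, |5| = 5
Step 2: The dominant term is g(z) = z^7; let h(z) = 3z + 5 so f = g + h
Step 3: On |z| = 3: |g| = 2187 and |h| <= 9 + 5 = 14
Step 4: Since 2187 > 14, |h| < |g| on |z| = 3, so by Rouche f has the same number of zeros as g inside |z| < 3
Step 5: g(z) = z^7 has 7 zeros (all at the origin) inside |z| < 3. Answer = 7

7


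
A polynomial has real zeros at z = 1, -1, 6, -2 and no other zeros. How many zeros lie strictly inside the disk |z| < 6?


Step 1: Check each root:
  z = 1: |1| = 1 < 6
  z = -1: |-1| = 1 < 6
  z = 6: |6| = 6 >= 6
  z = -2: |-2| = 2 < 6
Step 2: Count = 3

3


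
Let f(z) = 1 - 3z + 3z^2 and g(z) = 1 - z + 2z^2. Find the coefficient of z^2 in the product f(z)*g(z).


Step 1: z^2 term in f*g comes from: (1)*(2z^2) + (-3z)*(-z) + (3z^2)*(1)
Step 2: = 2 + 3 + 3
Step 3: = 8

8


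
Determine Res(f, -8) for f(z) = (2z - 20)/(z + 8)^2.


Step 1: Pole of order 2 at z = -8
Step 2: Res = lim d/dz [(z + 8)^2 * f(z)] as z -> -8
Step 3: (z + 8)^2 * f(z) = 2z - 20
Step 4: d/dz[2z - 20] = 2

2


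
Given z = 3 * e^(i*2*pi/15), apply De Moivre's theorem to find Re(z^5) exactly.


Step 1: By De Moivre's theorem, z^5 = 3^5 * e^(i*5*2*pi/15) = 243 * (cos(2*pi/3) + i*sin(2*pi/3))
Step 2: |z|^5 = 3^5 = 243
Step 3: The angle 2*pi/3 already lies in [0, 2*pi)
Step 4: cos(2*pi/3) = -1/2
Step 5: Re(z^5) = 243 * (-1/2) = -243/2

-243/2


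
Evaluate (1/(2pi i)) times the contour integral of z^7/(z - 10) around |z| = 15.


Step 1: f(z) = z^7, a = 10 is inside |z| = 15
Step 2: By Cauchy integral formula: (1/(2pi*i)) * integral = f(a)
Step 3: f(10) = 10^7 = 10000000

10000000


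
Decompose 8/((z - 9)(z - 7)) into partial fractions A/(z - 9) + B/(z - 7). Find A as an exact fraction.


Step 1: Multiply both sides by (z - 9) and set z = 9
Step 2: A = 8 / (9 - 7)
Step 3: A = 8 / 2
Step 4: A = 4

4


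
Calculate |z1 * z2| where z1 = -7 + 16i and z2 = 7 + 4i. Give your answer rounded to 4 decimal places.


Step 1: |z1| = sqrt((-7)^2 + 16^2) = sqrt(305)
Step 2: |z2| = sqrt(7^2 + 4^2) = sqrt(65)
Step 3: |z1*z2| = |z1|*|z2| = sqrt(305) * sqrt(65) = sqrt(305 * 65) = sqrt(19825)
Step 4: = 140.8013

140.8013


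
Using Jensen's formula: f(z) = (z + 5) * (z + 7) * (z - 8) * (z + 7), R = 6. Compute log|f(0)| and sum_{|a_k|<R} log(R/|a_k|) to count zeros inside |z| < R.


Jensen's formula: (1/2pi)*integral log|f(Re^it)|dt = log|f(0)| + sum_{|a_k|<R} log(R/|a_k|)
Step 1: f(0) = 5 * 7 * (-8) * 7 = -1960
Step 2: log|f(0)| = log|-5| + log|-7| + log|8| + log|-7| = 7.5807
Step 3: Zeros inside |z| < 6: -5
Step 4: Jensen sum = log(6/5) = 0.1823
Step 5: n(R) = number of terms in the Jensen sum = count of zeros inside |z| < 6 = 1

1


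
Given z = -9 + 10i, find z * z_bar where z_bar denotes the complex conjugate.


Step 1: conj(z) = -9 - 10i
Step 2: z * conj(z) = (-9)^2 + 10^2
Step 3: = 81 + 100 = 181

181


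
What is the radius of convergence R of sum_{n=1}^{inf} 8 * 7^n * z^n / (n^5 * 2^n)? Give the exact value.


Step 1: General term a_n = 8 * 7^n / (n^5 * 2^n)
Step 2: By the root test, |a_n|^(1/n) = 8^(1/n) * 7 / (n^(5/n) * 2) -> 7/2 as n -> infinity (since 8^(1/n) -> 1 and n^(5/n) -> 1)
Step 3: R = 1/lim|a_n|^(1/n) = 2/7

2/7


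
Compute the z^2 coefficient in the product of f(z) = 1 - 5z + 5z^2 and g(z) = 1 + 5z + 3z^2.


Step 1: z^2 term in f*g comes from: (1)*(3z^2) + (-5z)*(5z) + (5z^2)*(1)
Step 2: = 3 - 25 + 5
Step 3: = -17

-17


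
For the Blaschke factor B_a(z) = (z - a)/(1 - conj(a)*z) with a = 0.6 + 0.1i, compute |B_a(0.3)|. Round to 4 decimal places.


Step 1: Numerator z0 - a = 0.3 - (0.6 + 0.1i) = -0.3 - 0.1i
Step 2: Denominator 1 - conj(a)*z0 = 1 - (0.6 - 0.1i)*0.3 = 0.82 + 0.03i
Step 3: |z0 - a|^2 = (-0.3)^2 + (-0.1)^2 = 0.1; |1 - conj(a)*z0|^2 = 0.82^2 + 0.03^2 = 0.6733
Step 4: |B_a(0.3)| = sqrt(0.1 / 0.6733) = sqrt(0.148522)
Step 5: = 0.3854

0.3854


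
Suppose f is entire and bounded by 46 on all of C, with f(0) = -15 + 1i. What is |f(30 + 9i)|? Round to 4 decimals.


Step 1: By Liouville's theorem, a bounded entire function is constant.
Step 2: f(z) = f(0) = -15 + 1i for all z.
Step 3: |f(w)| = |-15 + 1i| = sqrt(225 + 1)
Step 4: = 15.0333

15.0333


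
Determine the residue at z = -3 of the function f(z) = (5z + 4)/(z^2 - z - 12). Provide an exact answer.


Step 1: Q(z) = z^2 - z - 12 = (z + 3)(z - 4)
Step 2: Q'(z) = 2z - 1
Step 3: Q'(-3) = -7, P(-3) = -11
Step 4: Res = P(-3)/Q'(-3) = -11/(-7) = 11/7

11/7


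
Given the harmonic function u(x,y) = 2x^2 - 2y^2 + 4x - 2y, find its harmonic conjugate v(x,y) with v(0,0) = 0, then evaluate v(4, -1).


Step 1: v_x = -u_y = 4y + 2
Step 2: v_y = u_x = 4x + 4
Step 3: v = 4xy + 2x + 4y + C
Step 4: v(0,0) = 0 => C = 0
Step 5: v(4, -1) = -12

-12


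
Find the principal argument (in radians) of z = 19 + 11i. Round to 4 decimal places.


Step 1: z = 19 + 11i
Step 2: arg(z) = atan2(11, 19)
Step 3: arg(z) = 0.5248

0.5248


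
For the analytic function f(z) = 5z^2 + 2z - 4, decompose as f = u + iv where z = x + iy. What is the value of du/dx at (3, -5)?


Step 1: f(z) = 5(x+iy)^2 + 2(x+iy) - 4
Step 2: u = 5(x^2 - y^2) + 2x - 4
Step 3: u_x = 10x + 2
Step 4: At (3, -5): u_x = 30 + 2 = 32

32


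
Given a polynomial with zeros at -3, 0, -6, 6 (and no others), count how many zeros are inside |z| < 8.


Step 1: Check each root:
  z = -3: |-3| = 3 < 8
  z = 0: |0| = 0 < 8
  z = -6: |-6| = 6 < 8
  z = 6: |6| = 6 < 8
Step 2: Count = 4

4


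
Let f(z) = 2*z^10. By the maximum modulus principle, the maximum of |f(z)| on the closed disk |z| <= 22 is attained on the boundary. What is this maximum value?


Step 1: On |z| = 22, |f(z)| = 2 * |z|^10 = 2 * 22^10
Step 2: By maximum modulus principle, maximum is on boundary.
Step 3: Maximum = 2 * 26559922791424 = 53119845582848

53119845582848


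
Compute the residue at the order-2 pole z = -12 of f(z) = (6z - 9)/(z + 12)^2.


Step 1: Pole of order 2 at z = -12
Step 2: Res = lim d/dz [(z + 12)^2 * f(z)] as z -> -12
Step 3: (z + 12)^2 * f(z) = 6z - 9
Step 4: d/dz[6z - 9] = 6

6


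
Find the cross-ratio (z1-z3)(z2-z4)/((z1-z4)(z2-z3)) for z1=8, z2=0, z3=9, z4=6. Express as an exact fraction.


Step 1: (z1-z3)(z2-z4) = (-1) * (-6) = 6
Step 2: (z1-z4)(z2-z3) = 2 * (-9) = -18
Step 3: Cross-ratio = -6/18 = -1/3

-1/3


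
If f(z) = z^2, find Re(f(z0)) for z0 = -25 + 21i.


Step 1: z0 = -25 + 21i
Step 2: z0^2 = (-25)^2 - 21^2 - 1050i
Step 3: real part = 625 - 441 = 184

184


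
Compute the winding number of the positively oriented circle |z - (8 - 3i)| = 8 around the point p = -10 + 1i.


Step 1: Center c = (8, -3), radius = 8
Step 2: |p - c|^2 = (-18)^2 + 4^2 = 340
Step 3: r^2 = 64
Step 4: |p-c| > r so winding number = 0

0


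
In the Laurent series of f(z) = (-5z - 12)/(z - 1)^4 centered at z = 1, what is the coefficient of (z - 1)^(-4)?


Step 1: Write the numerator in powers of (z - 1): -5z - 12 = -5(z - 1) + (-5*1 - 12) = -5(z - 1) - 17
Step 2: Divide by (z - 1)^4: f(z) = -17(z - 1)^(-4) - 5(z - 1)^(-3)
Step 3: This finite sum is the Laurent series of f about z = 1.
Step 4: Coefficient of (z - 1)^(-4) = -5*1 - 12 = -17

-17


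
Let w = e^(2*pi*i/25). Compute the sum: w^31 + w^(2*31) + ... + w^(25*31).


Step 1: The sum sum_{j=1}^{n} w^(k*j) equals n if n | k, else 0.
Step 2: Here n = 25, k = 31
Step 3: Does n divide k? 25 | 31 -> False
Step 4: Sum = 0

0


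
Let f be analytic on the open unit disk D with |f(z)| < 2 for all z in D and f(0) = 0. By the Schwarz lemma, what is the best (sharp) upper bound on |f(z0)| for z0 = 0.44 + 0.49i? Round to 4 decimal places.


Step 1: g = f/2 maps D -> D with g(0) = 0, so by the Schwarz lemma |g(z)| <= |z|, i.e. |f(z)| <= 2|z|; this is sharp (f(z) = 2z).
Step 2: |z0|^2 = 0.44^2 + 0.49^2 = 0.4337
Step 3: |z0| = sqrt(0.4337) = 0.658559
Step 4: Best bound = 2 * |z0| = 2 * 0.658559 = 1.3171

1.3171


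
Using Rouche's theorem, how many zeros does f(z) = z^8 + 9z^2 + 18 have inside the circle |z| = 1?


Step 1: On |z| = 1 the three terms have sizes |z^8| = 1^8 = 1, |9z^2| = 9*1^2 = 9, |18| = 18
Step 2: The dominant term is g(z) = 18; let h(z) = z^8 + 9z^2 so f = g + h
Step 3: On |z| = 1: |g| = 18 and |h| <= 1 + 9 = 10
Step 4: Since 18 > 10, |h| < |g| on |z| = 1, so by Rouche f has the same number of zeros as g inside |z| < 1
Step 5: g(z) = 18 is a nonzero constant with no zeros inside |z| < 1. Answer = 0

0


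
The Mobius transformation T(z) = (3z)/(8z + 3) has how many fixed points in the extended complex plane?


Step 1: Fixed points satisfy T(z) = z
Step 2: 8z^2 = 0
Step 3: Discriminant = 0^2 - 4*8*0 = 0
Step 4: Number of fixed points = 1

1


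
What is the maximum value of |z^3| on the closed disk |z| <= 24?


Step 1: On |z| = 24, |f(z)| = |z|^3 = 24^3
Step 2: By maximum modulus principle, maximum is on boundary.
Step 3: Maximum = 13824 = 13824

13824


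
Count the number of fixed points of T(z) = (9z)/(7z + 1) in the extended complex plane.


Step 1: Fixed points satisfy T(z) = z
Step 2: 7z^2 - 8z = 0
Step 3: Discriminant = (-8)^2 - 4*7*0 = 64
Step 4: Number of fixed points = 2

2


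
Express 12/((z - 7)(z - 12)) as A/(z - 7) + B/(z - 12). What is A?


Step 1: Multiply both sides by (z - 7) and set z = 7
Step 2: A = 12 / (7 - 12)
Step 3: A = 12 / (-5)
Step 4: A = -12/5

-12/5


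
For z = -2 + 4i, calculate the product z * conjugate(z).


Step 1: conj(z) = -2 - 4i
Step 2: z * conj(z) = (-2)^2 + 4^2
Step 3: = 4 + 16 = 20

20


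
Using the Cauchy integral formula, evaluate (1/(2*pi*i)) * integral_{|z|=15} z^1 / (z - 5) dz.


Step 1: f(z) = z^1, a = 5 is inside |z| = 15
Step 2: By Cauchy integral formula: (1/(2pi*i)) * integral = f(a)
Step 3: f(5) = 5^1 = 5

5


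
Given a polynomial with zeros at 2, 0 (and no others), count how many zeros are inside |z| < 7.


Step 1: Check each root:
  z = 2: |2| = 2 < 7
  z = 0: |0| = 0 < 7
Step 2: Count = 2

2


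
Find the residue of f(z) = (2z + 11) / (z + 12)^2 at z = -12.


Step 1: Pole of order 2 at z = -12
Step 2: Res = lim d/dz [(z + 12)^2 * f(z)] as z -> -12
Step 3: (z + 12)^2 * f(z) = 2z + 11
Step 4: d/dz[2z + 11] = 2

2


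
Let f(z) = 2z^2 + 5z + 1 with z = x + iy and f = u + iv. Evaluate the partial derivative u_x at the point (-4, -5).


Step 1: f(z) = 2(x+iy)^2 + 5(x+iy) + 1
Step 2: u = 2(x^2 - y^2) + 5x + 1
Step 3: u_x = 4x + 5
Step 4: At (-4, -5): u_x = -16 + 5 = -11

-11


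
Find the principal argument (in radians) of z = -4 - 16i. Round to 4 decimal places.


Step 1: z = -4 - 16i
Step 2: arg(z) = atan2(-16, -4)
Step 3: arg(z) = -1.8158

-1.8158


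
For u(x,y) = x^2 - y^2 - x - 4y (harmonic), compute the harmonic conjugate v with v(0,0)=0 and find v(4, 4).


Step 1: v_x = -u_y = 2y + 4
Step 2: v_y = u_x = 2x - 1
Step 3: v = 2xy + 4x - y + C
Step 4: v(0,0) = 0 => C = 0
Step 5: v(4, 4) = 44

44


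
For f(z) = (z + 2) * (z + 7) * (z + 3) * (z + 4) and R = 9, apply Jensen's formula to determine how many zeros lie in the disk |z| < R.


Jensen's formula: (1/2pi)*integral log|f(Re^it)|dt = log|f(0)| + sum_{|a_k|<R} log(R/|a_k|)
Step 1: f(0) = 2 * 7 * 3 * 4 = 168
Step 2: log|f(0)| = log|-2| + log|-7| + log|-3| + log|-4| = 5.124
Step 3: Zeros inside |z| < 9: -2, -7, -3, -4
Step 4: Jensen sum = log(9/2) + log(9/7) + log(9/3) + log(9/4) = 3.6649
Step 5: n(R) = number of terms in the Jensen sum = count of zeros inside |z| < 9 = 4

4


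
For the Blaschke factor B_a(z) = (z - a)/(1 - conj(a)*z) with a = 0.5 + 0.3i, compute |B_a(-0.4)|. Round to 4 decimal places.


Step 1: Numerator z0 - a = -0.4 - (0.5 + 0.3i) = -0.9 - 0.3i
Step 2: Denominator 1 - conj(a)*z0 = 1 - (0.5 - 0.3i)*(-0.4) = 1.2 - 0.12i
Step 3: |z0 - a|^2 = (-0.9)^2 + (-0.3)^2 = 0.9; |1 - conj(a)*z0|^2 = 1.2^2 + (-0.12)^2 = 1.4544
Step 4: |B_a(-0.4)| = sqrt(0.9 / 1.4544) = sqrt(0.618812)
Step 5: = 0.7866

0.7866


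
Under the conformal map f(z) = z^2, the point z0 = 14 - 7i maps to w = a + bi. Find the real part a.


Step 1: z0 = 14 - 7i
Step 2: z0^2 = 14^2 - (-7)^2 - 196i
Step 3: real part = 196 - 49 = 147

147


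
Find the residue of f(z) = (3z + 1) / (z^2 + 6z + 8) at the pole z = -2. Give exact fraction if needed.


Step 1: Q(z) = z^2 + 6z + 8 = (z + 2)(z + 4)
Step 2: Q'(z) = 2z + 6
Step 3: Q'(-2) = 2, P(-2) = -5
Step 4: Res = P(-2)/Q'(-2) = -5/2 = -5/2

-5/2


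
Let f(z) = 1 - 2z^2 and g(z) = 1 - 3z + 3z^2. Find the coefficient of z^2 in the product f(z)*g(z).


Step 1: z^2 term in f*g comes from: (1)*(3z^2) + (0)*(-3z) + (-2z^2)*(1)
Step 2: = 3 + 0 - 2
Step 3: = 1

1


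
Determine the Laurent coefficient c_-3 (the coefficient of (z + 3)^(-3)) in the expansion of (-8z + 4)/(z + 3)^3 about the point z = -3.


Step 1: Write the numerator in powers of (z + 3): -8z + 4 = -8(z + 3) + (-8*(-3) + 4) = -8(z + 3) + 28
Step 2: Divide by (z + 3)^3: f(z) = 28(z + 3)^(-3) - 8(z + 3)^(-2)
Step 3: This finite sum is the Laurent series of f about z = -3.
Step 4: Coefficient of (z + 3)^(-3) = -8*(-3) + 4 = 28

28


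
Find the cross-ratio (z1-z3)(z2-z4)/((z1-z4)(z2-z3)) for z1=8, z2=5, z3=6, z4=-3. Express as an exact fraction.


Step 1: (z1-z3)(z2-z4) = 2 * 8 = 16
Step 2: (z1-z4)(z2-z3) = 11 * (-1) = -11
Step 3: Cross-ratio = -16/11 = -16/11

-16/11


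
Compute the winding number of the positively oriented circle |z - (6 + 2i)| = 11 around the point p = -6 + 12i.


Step 1: Center c = (6, 2), radius = 11
Step 2: |p - c|^2 = (-12)^2 + 10^2 = 244
Step 3: r^2 = 121
Step 4: |p-c| > r so winding number = 0

0


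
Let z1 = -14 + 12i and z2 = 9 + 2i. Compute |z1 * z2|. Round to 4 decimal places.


Step 1: |z1| = sqrt((-14)^2 + 12^2) = sqrt(340)
Step 2: |z2| = sqrt(9^2 + 2^2) = sqrt(85)
Step 3: |z1*z2| = |z1|*|z2| = sqrt(340) * sqrt(85) = sqrt(340 * 85) = sqrt(28900)
Step 4: = 170.0

170.0


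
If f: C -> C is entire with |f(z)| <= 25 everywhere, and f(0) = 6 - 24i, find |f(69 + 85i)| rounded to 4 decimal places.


Step 1: By Liouville's theorem, a bounded entire function is constant.
Step 2: f(z) = f(0) = 6 - 24i for all z.
Step 3: |f(w)| = |6 - 24i| = sqrt(36 + 576)
Step 4: = 24.7386

24.7386


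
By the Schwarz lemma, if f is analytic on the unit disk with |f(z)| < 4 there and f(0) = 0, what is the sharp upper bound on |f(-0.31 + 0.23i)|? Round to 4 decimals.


Step 1: g = f/4 maps D -> D with g(0) = 0, so by the Schwarz lemma |g(z)| <= |z|, i.e. |f(z)| <= 4|z|; this is sharp (f(z) = 4z).
Step 2: |z0|^2 = (-0.31)^2 + 0.23^2 = 0.149
Step 3: |z0| = sqrt(0.149) = 0.386005
Step 4: Best bound = 4 * |z0| = 4 * 0.386005 = 1.544

1.544


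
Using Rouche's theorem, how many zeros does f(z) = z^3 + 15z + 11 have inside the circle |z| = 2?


Step 1: On |z| = 2 the three terms have sizes |z^3| = 2^3 = 8, |15z| = 15*2 = 30, |11| = 11
Step 2: The dominant term is g(z) = 15z; let h(z) = z^3 + 11 so f = g + h
Step 3: On |z| = 2: |g| = 30 and |h| <= 8 + 11 = 19
Step 4: Since 30 > 19, |h| < |g| on |z| = 2, so by Rouche f has the same number of zeros as g inside |z| < 2
Step 5: g(z) = 15z has 1 zero (at the origin, multiplicity 1) inside |z| < 2. Answer = 1

1


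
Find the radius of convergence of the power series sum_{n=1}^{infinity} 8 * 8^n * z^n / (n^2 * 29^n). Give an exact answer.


Step 1: General term a_n = 8 * 8^n / (n^2 * 29^n)
Step 2: By the root test, |a_n|^(1/n) = 8^(1/n) * 8 / (n^(2/n) * 29) -> 8/29 as n -> infinity (since 8^(1/n) -> 1 and n^(2/n) -> 1)
Step 3: R = 1/lim|a_n|^(1/n) = 29/8

29/8


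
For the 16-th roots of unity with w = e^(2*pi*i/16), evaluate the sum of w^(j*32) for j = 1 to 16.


Step 1: The sum sum_{j=1}^{n} w^(k*j) equals n if n | k, else 0.
Step 2: Here n = 16, k = 32
Step 3: Does n divide k? 16 | 32 -> True
Step 4: Sum = 16

16


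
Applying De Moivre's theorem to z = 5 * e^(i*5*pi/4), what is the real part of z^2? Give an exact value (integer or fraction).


Step 1: By De Moivre's theorem, z^2 = 5^2 * e^(i*2*5*pi/4) = 25 * (cos(5*pi/2) + i*sin(5*pi/2))
Step 2: |z|^2 = 5^2 = 25
Step 3: Reduce the angle mod 2*pi: 5*pi/2 - 2*pi = pi/2
Step 4: cos(pi/2) = 0
Step 5: Re(z^2) = 25 * 0 = 0

0


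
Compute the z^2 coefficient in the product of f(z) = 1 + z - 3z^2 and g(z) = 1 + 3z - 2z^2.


Step 1: z^2 term in f*g comes from: (1)*(-2z^2) + (z)*(3z) + (-3z^2)*(1)
Step 2: = -2 + 3 - 3
Step 3: = -2

-2


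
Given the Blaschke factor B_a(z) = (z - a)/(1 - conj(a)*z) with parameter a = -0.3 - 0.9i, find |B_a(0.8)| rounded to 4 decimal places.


Step 1: Numerator z0 - a = 0.8 - (-0.3 - 0.9i) = 1.1 + 0.9i
Step 2: Denominator 1 - conj(a)*z0 = 1 - (-0.3 + 0.9i)*0.8 = 1.24 - 0.72i
Step 3: |z0 - a|^2 = 1.1^2 + 0.9^2 = 2.02; |1 - conj(a)*z0|^2 = 1.24^2 + (-0.72)^2 = 2.056
Step 4: |B_a(0.8)| = sqrt(2.02 / 2.056) = sqrt(0.98249)
Step 5: = 0.9912

0.9912


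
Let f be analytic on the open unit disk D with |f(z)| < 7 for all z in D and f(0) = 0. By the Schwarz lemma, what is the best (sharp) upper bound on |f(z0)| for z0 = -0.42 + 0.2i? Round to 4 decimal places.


Step 1: g = f/7 maps D -> D with g(0) = 0, so by the Schwarz lemma |g(z)| <= |z|, i.e. |f(z)| <= 7|z|; this is sharp (f(z) = 7z).
Step 2: |z0|^2 = (-0.42)^2 + 0.2^2 = 0.2164
Step 3: |z0| = sqrt(0.2164) = 0.465188
Step 4: Best bound = 7 * |z0| = 7 * 0.465188 = 3.2563

3.2563


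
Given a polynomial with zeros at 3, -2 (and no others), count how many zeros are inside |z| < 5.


Step 1: Check each root:
  z = 3: |3| = 3 < 5
  z = -2: |-2| = 2 < 5
Step 2: Count = 2

2


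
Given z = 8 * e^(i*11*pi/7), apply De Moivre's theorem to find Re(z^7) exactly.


Step 1: By De Moivre's theorem, z^7 = 8^7 * e^(i*7*11*pi/7) = 2097152 * (cos(11*pi) + i*sin(11*pi))
Step 2: |z|^7 = 8^7 = 2097152
Step 3: Reduce the angle mod 2*pi: 11*pi - 10*pi = pi
Step 4: cos(pi) = -1
Step 5: Re(z^7) = 2097152 * (-1) = -2097152

-2097152


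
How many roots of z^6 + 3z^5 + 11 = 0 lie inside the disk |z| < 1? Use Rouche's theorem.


Step 1: On |z| = 1 the three terms have sizes |z^6| = 1^6 = 1, |3z^5| = 3*1^5 = 3, |11| = 11
Step 2: The dominant term is g(z) = 11; let h(z) = z^6 + 3z^5 so f = g + h
Step 3: On |z| = 1: |g| = 11 and |h| <= 1 + 3 = 4
Step 4: Since 11 > 4, |h| < |g| on |z| = 1, so by Rouche f has the same number of zeros as g inside |z| < 1
Step 5: g(z) = 11 is a nonzero constant with no zeros inside |z| < 1. Answer = 0

0


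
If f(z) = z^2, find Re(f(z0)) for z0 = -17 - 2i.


Step 1: z0 = -17 - 2i
Step 2: z0^2 = (-17)^2 - (-2)^2 + 68i
Step 3: real part = 289 - 4 = 285

285


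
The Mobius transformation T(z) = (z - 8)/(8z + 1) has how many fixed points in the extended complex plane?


Step 1: Fixed points satisfy T(z) = z
Step 2: 8z^2 + 8 = 0
Step 3: Discriminant = 0^2 - 4*8*8 = -256
Step 4: Number of fixed points = 2

2


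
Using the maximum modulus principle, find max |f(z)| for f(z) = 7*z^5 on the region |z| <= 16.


Step 1: On |z| = 16, |f(z)| = 7 * |z|^5 = 7 * 16^5
Step 2: By maximum modulus principle, maximum is on boundary.
Step 3: Maximum = 7 * 1048576 = 7340032

7340032


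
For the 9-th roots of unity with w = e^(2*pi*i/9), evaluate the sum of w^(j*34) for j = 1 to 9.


Step 1: The sum sum_{j=1}^{n} w^(k*j) equals n if n | k, else 0.
Step 2: Here n = 9, k = 34
Step 3: Does n divide k? 9 | 34 -> False
Step 4: Sum = 0

0


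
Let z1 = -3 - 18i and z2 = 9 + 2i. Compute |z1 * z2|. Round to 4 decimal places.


Step 1: |z1| = sqrt((-3)^2 + (-18)^2) = sqrt(333)
Step 2: |z2| = sqrt(9^2 + 2^2) = sqrt(85)
Step 3: |z1*z2| = |z1|*|z2| = sqrt(333) * sqrt(85) = sqrt(333 * 85) = sqrt(28305)
Step 4: = 168.2409

168.2409


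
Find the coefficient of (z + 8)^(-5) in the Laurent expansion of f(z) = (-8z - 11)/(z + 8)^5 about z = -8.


Step 1: Write the numerator in powers of (z + 8): -8z - 11 = -8(z + 8) + (-8*(-8) - 11) = -8(z + 8) + 53
Step 2: Divide by (z + 8)^5: f(z) = 53(z + 8)^(-5) - 8(z + 8)^(-4)
Step 3: This finite sum is the Laurent series of f about z = -8.
Step 4: Coefficient of (z + 8)^(-5) = -8*(-8) - 11 = 53

53


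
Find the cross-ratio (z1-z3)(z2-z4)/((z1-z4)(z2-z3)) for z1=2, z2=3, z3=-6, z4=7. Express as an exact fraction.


Step 1: (z1-z3)(z2-z4) = 8 * (-4) = -32
Step 2: (z1-z4)(z2-z3) = (-5) * 9 = -45
Step 3: Cross-ratio = 32/45 = 32/45

32/45


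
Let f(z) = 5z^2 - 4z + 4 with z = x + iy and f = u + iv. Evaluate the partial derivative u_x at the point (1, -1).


Step 1: f(z) = 5(x+iy)^2 - 4(x+iy) + 4
Step 2: u = 5(x^2 - y^2) - 4x + 4
Step 3: u_x = 10x - 4
Step 4: At (1, -1): u_x = 10 - 4 = 6

6


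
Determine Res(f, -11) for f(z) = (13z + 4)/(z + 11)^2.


Step 1: Pole of order 2 at z = -11
Step 2: Res = lim d/dz [(z + 11)^2 * f(z)] as z -> -11
Step 3: (z + 11)^2 * f(z) = 13z + 4
Step 4: d/dz[13z + 4] = 13

13


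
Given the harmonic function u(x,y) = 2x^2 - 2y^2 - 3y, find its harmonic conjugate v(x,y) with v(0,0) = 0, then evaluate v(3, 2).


Step 1: v_x = -u_y = 4y + 3
Step 2: v_y = u_x = 4x + 0
Step 3: v = 4xy + 3x + C
Step 4: v(0,0) = 0 => C = 0
Step 5: v(3, 2) = 33

33


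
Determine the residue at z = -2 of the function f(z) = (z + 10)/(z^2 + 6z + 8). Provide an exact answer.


Step 1: Q(z) = z^2 + 6z + 8 = (z + 2)(z + 4)
Step 2: Q'(z) = 2z + 6
Step 3: Q'(-2) = 2, P(-2) = 8
Step 4: Res = P(-2)/Q'(-2) = 8/2 = 4

4


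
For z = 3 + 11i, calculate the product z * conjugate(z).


Step 1: conj(z) = 3 - 11i
Step 2: z * conj(z) = 3^2 + 11^2
Step 3: = 9 + 121 = 130

130


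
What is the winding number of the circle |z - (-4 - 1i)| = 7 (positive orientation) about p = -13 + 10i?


Step 1: Center c = (-4, -1), radius = 7
Step 2: |p - c|^2 = (-9)^2 + 11^2 = 202
Step 3: r^2 = 49
Step 4: |p-c| > r so winding number = 0

0


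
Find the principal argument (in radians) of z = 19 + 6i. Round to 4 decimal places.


Step 1: z = 19 + 6i
Step 2: arg(z) = atan2(6, 19)
Step 3: arg(z) = 0.3059

0.3059


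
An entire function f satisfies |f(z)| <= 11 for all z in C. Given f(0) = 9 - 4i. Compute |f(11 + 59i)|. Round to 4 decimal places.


Step 1: By Liouville's theorem, a bounded entire function is constant.
Step 2: f(z) = f(0) = 9 - 4i for all z.
Step 3: |f(w)| = |9 - 4i| = sqrt(81 + 16)
Step 4: = 9.8489

9.8489


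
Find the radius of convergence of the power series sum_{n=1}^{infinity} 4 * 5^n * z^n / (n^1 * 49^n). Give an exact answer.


Step 1: General term a_n = 4 * 5^n / (n^1 * 49^n)
Step 2: By the root test, |a_n|^(1/n) = 4^(1/n) * 5 / (n^(1/n) * 49) -> 5/49 as n -> infinity (since 4^(1/n) -> 1 and n^(1/n) -> 1)
Step 3: R = 1/lim|a_n|^(1/n) = 49/5

49/5


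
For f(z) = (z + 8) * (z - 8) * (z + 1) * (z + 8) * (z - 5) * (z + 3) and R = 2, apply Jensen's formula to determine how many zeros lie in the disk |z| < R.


Jensen's formula: (1/2pi)*integral log|f(Re^it)|dt = log|f(0)| + sum_{|a_k|<R} log(R/|a_k|)
Step 1: f(0) = 8 * (-8) * 1 * 8 * (-5) * 3 = 7680
Step 2: log|f(0)| = log|-8| + log|8| + log|-1| + log|-8| + log|5| + log|-3| = 8.9464
Step 3: Zeros inside |z| < 2: -1
Step 4: Jensen sum = log(2/1) = 0.6931
Step 5: n(R) = number of terms in the Jensen sum = count of zeros inside |z| < 2 = 1

1


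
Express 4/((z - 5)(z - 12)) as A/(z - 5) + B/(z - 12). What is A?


Step 1: Multiply both sides by (z - 5) and set z = 5
Step 2: A = 4 / (5 - 12)
Step 3: A = 4 / (-7)
Step 4: A = -4/7

-4/7


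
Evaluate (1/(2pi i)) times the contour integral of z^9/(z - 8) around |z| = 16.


Step 1: f(z) = z^9, a = 8 is inside |z| = 16
Step 2: By Cauchy integral formula: (1/(2pi*i)) * integral = f(a)
Step 3: f(8) = 8^9 = 134217728

134217728


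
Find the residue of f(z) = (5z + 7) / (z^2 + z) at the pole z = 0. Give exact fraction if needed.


Step 1: Q(z) = z^2 + z = (z)(z + 1)
Step 2: Q'(z) = 2z + 1
Step 3: Q'(0) = 1, P(0) = 7
Step 4: Res = P(0)/Q'(0) = 7/1 = 7

7


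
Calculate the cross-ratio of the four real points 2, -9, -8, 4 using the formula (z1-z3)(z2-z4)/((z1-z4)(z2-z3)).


Step 1: (z1-z3)(z2-z4) = 10 * (-13) = -130
Step 2: (z1-z4)(z2-z3) = (-2) * (-1) = 2
Step 3: Cross-ratio = -130/2 = -65

-65


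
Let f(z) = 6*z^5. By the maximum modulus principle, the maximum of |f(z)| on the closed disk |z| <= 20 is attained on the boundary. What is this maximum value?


Step 1: On |z| = 20, |f(z)| = 6 * |z|^5 = 6 * 20^5
Step 2: By maximum modulus principle, maximum is on boundary.
Step 3: Maximum = 6 * 3200000 = 19200000

19200000


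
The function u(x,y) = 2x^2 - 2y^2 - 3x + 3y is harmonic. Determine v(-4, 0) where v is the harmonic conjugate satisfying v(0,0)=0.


Step 1: v_x = -u_y = 4y - 3
Step 2: v_y = u_x = 4x - 3
Step 3: v = 4xy - 3x - 3y + C
Step 4: v(0,0) = 0 => C = 0
Step 5: v(-4, 0) = 12

12


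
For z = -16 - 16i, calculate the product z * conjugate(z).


Step 1: conj(z) = -16 + 16i
Step 2: z * conj(z) = (-16)^2 + (-16)^2
Step 3: = 256 + 256 = 512

512


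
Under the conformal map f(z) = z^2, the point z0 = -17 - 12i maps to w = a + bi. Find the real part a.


Step 1: z0 = -17 - 12i
Step 2: z0^2 = (-17)^2 - (-12)^2 + 408i
Step 3: real part = 289 - 144 = 145

145


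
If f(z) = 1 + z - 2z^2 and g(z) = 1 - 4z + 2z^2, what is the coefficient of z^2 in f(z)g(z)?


Step 1: z^2 term in f*g comes from: (1)*(2z^2) + (z)*(-4z) + (-2z^2)*(1)
Step 2: = 2 - 4 - 2
Step 3: = -4

-4


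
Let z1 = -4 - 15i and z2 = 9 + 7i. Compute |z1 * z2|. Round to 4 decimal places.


Step 1: |z1| = sqrt((-4)^2 + (-15)^2) = sqrt(241)
Step 2: |z2| = sqrt(9^2 + 7^2) = sqrt(130)
Step 3: |z1*z2| = |z1|*|z2| = sqrt(241) * sqrt(130) = sqrt(241 * 130) = sqrt(31330)
Step 4: = 177.0028

177.0028


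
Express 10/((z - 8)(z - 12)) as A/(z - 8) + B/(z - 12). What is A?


Step 1: Multiply both sides by (z - 8) and set z = 8
Step 2: A = 10 / (8 - 12)
Step 3: A = 10 / (-4)
Step 4: A = -5/2

-5/2


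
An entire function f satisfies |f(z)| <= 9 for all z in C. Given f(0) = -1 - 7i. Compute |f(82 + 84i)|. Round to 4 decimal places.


Step 1: By Liouville's theorem, a bounded entire function is constant.
Step 2: f(z) = f(0) = -1 - 7i for all z.
Step 3: |f(w)| = |-1 - 7i| = sqrt(1 + 49)
Step 4: = 7.0711

7.0711


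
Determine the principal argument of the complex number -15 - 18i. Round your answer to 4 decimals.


Step 1: z = -15 - 18i
Step 2: arg(z) = atan2(-18, -15)
Step 3: arg(z) = -2.2655

-2.2655


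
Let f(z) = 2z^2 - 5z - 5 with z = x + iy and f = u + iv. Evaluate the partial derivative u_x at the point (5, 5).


Step 1: f(z) = 2(x+iy)^2 - 5(x+iy) - 5
Step 2: u = 2(x^2 - y^2) - 5x - 5
Step 3: u_x = 4x - 5
Step 4: At (5, 5): u_x = 20 - 5 = 15

15


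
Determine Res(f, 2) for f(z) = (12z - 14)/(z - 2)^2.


Step 1: Pole of order 2 at z = 2
Step 2: Res = lim d/dz [(z - 2)^2 * f(z)] as z -> 2
Step 3: (z - 2)^2 * f(z) = 12z - 14
Step 4: d/dz[12z - 14] = 12

12


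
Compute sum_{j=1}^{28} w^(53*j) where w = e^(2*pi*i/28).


Step 1: The sum sum_{j=1}^{n} w^(k*j) equals n if n | k, else 0.
Step 2: Here n = 28, k = 53
Step 3: Does n divide k? 28 | 53 -> False
Step 4: Sum = 0

0


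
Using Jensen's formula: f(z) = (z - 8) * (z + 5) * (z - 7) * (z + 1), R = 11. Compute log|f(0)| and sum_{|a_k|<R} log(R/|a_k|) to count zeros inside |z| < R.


Jensen's formula: (1/2pi)*integral log|f(Re^it)|dt = log|f(0)| + sum_{|a_k|<R} log(R/|a_k|)
Step 1: f(0) = (-8) * 5 * (-7) * 1 = 280
Step 2: log|f(0)| = log|8| + log|-5| + log|7| + log|-1| = 5.6348
Step 3: Zeros inside |z| < 11: 8, -5, 7, -1
Step 4: Jensen sum = log(11/8) + log(11/5) + log(11/7) + log(11/1) = 3.9568
Step 5: n(R) = number of terms in the Jensen sum = count of zeros inside |z| < 11 = 4

4


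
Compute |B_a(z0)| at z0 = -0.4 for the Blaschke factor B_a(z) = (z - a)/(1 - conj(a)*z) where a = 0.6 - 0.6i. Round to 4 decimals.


Step 1: Numerator z0 - a = -0.4 - (0.6 - 0.6i) = -1 + 0.6i
Step 2: Denominator 1 - conj(a)*z0 = 1 - (0.6 + 0.6i)*(-0.4) = 1.24 + 0.24i
Step 3: |z0 - a|^2 = (-1)^2 + 0.6^2 = 1.36; |1 - conj(a)*z0|^2 = 1.24^2 + 0.24^2 = 1.5952
Step 4: |B_a(-0.4)| = sqrt(1.36 / 1.5952) = sqrt(0.852558)
Step 5: = 0.9233

0.9233


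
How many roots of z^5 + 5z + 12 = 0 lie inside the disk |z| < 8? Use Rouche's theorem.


Step 1: On |z| = 8 the three terms have sizes |z^5| = 8^5 = 32768, |5z| = 5*8 = 40, |12| = 12
Step 2: The dominant term is g(z) = z^5; let h(z) = 5z + 12 so f = g + h
Step 3: On |z| = 8: |g| = 32768 and |h| <= 40 + 12 = 52
Step 4: Since 32768 > 52, |h| < |g| on |z| = 8, so by Rouche f has the same number of zeros as g inside |z| < 8
Step 5: g(z) = z^5 has 5 zeros (all at the origin) inside |z| < 8. Answer = 5

5


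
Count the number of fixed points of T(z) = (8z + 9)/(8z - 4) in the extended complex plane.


Step 1: Fixed points satisfy T(z) = z
Step 2: 8z^2 - 12z - 9 = 0
Step 3: Discriminant = (-12)^2 - 4*8*(-9) = 432
Step 4: Number of fixed points = 2

2


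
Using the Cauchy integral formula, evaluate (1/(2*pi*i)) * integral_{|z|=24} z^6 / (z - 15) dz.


Step 1: f(z) = z^6, a = 15 is inside |z| = 24
Step 2: By Cauchy integral formula: (1/(2pi*i)) * integral = f(a)
Step 3: f(15) = 15^6 = 11390625

11390625


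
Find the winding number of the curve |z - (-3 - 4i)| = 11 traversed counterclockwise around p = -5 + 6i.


Step 1: Center c = (-3, -4), radius = 11
Step 2: |p - c|^2 = (-2)^2 + 10^2 = 104
Step 3: r^2 = 121
Step 4: |p-c| < r so winding number = 1

1


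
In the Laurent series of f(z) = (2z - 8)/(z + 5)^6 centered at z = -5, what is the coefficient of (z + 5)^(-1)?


Step 1: Write the numerator in powers of (z + 5): 2z - 8 = 2(z + 5) + (2*(-5) - 8) = 2(z + 5) - 18
Step 2: Divide by (z + 5)^6: f(z) = -18(z + 5)^(-6) + 2(z + 5)^(-5)
Step 3: This finite sum is the Laurent series of f about z = -5.
Step 4: Only the powers -6 and -5 appear, so the coefficient of (z + 5)^(-1) = 0

0


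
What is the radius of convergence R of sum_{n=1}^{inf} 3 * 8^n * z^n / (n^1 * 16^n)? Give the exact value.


Step 1: General term a_n = 3 * 8^n / (n^1 * 16^n)
Step 2: By the root test, |a_n|^(1/n) = 3^(1/n) * 8 / (n^(1/n) * 16) -> 8/16 as n -> infinity (since 3^(1/n) -> 1 and n^(1/n) -> 1)
Step 3: R = 1/lim|a_n|^(1/n) = 16/8 = 2

2


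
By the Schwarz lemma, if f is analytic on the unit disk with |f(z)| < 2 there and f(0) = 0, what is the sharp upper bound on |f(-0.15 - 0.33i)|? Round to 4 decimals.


Step 1: g = f/2 maps D -> D with g(0) = 0, so by the Schwarz lemma |g(z)| <= |z|, i.e. |f(z)| <= 2|z|; this is sharp (f(z) = 2z).
Step 2: |z0|^2 = (-0.15)^2 + (-0.33)^2 = 0.1314
Step 3: |z0| = sqrt(0.1314) = 0.362491
Step 4: Best bound = 2 * |z0| = 2 * 0.362491 = 0.725

0.725


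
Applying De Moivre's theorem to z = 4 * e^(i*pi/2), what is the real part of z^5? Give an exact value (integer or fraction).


Step 1: By De Moivre's theorem, z^5 = 4^5 * e^(i*5*pi/2) = 1024 * (cos(5*pi/2) + i*sin(5*pi/2))
Step 2: |z|^5 = 4^5 = 1024
Step 3: Reduce the angle mod 2*pi: 5*pi/2 - 2*pi = pi/2
Step 4: cos(pi/2) = 0
Step 5: Re(z^5) = 1024 * 0 = 0

0


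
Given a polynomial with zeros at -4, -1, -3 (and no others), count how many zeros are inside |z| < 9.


Step 1: Check each root:
  z = -4: |-4| = 4 < 9
  z = -1: |-1| = 1 < 9
  z = -3: |-3| = 3 < 9
Step 2: Count = 3

3


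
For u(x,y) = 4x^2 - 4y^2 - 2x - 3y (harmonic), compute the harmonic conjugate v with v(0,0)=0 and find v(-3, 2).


Step 1: v_x = -u_y = 8y + 3
Step 2: v_y = u_x = 8x - 2
Step 3: v = 8xy + 3x - 2y + C
Step 4: v(0,0) = 0 => C = 0
Step 5: v(-3, 2) = -61

-61


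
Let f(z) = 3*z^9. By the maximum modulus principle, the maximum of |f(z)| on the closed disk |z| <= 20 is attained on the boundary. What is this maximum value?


Step 1: On |z| = 20, |f(z)| = 3 * |z|^9 = 3 * 20^9
Step 2: By maximum modulus principle, maximum is on boundary.
Step 3: Maximum = 3 * 512000000000 = 1536000000000

1536000000000


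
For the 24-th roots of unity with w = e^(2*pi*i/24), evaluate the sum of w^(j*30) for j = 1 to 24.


Step 1: The sum sum_{j=1}^{n} w^(k*j) equals n if n | k, else 0.
Step 2: Here n = 24, k = 30
Step 3: Does n divide k? 24 | 30 -> False
Step 4: Sum = 0

0


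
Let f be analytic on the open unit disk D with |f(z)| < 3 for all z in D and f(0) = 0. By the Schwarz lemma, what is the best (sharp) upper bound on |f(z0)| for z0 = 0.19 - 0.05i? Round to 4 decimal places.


Step 1: g = f/3 maps D -> D with g(0) = 0, so by the Schwarz lemma |g(z)| <= |z|, i.e. |f(z)| <= 3|z|; this is sharp (f(z) = 3z).
Step 2: |z0|^2 = 0.19^2 + (-0.05)^2 = 0.0386
Step 3: |z0| = sqrt(0.0386) = 0.196469
Step 4: Best bound = 3 * |z0| = 3 * 0.196469 = 0.5894

0.5894


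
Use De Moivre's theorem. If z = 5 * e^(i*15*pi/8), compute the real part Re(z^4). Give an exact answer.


Step 1: By De Moivre's theorem, z^4 = 5^4 * e^(i*4*15*pi/8) = 625 * (cos(15*pi/2) + i*sin(15*pi/2))
Step 2: |z|^4 = 5^4 = 625
Step 3: Reduce the angle mod 2*pi: 15*pi/2 - 6*pi = 3*pi/2
Step 4: cos(3*pi/2) = 0
Step 5: Re(z^4) = 625 * 0 = 0

0


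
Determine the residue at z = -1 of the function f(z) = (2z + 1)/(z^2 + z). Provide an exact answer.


Step 1: Q(z) = z^2 + z = (z + 1)(z)
Step 2: Q'(z) = 2z + 1
Step 3: Q'(-1) = -1, P(-1) = -1
Step 4: Res = P(-1)/Q'(-1) = -1/(-1) = 1

1


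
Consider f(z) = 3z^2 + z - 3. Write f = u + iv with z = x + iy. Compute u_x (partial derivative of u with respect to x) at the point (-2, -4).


Step 1: f(z) = 3(x+iy)^2 + (x+iy) - 3
Step 2: u = 3(x^2 - y^2) + x - 3
Step 3: u_x = 6x + 1
Step 4: At (-2, -4): u_x = -12 + 1 = -11

-11


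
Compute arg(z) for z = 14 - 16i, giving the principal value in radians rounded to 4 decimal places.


Step 1: z = 14 - 16i
Step 2: arg(z) = atan2(-16, 14)
Step 3: arg(z) = -0.852

-0.852


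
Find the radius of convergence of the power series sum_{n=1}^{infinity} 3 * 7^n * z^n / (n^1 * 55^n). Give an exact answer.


Step 1: General term a_n = 3 * 7^n / (n^1 * 55^n)
Step 2: By the root test, |a_n|^(1/n) = 3^(1/n) * 7 / (n^(1/n) * 55) -> 7/55 as n -> infinity (since 3^(1/n) -> 1 and n^(1/n) -> 1)
Step 3: R = 1/lim|a_n|^(1/n) = 55/7

55/7


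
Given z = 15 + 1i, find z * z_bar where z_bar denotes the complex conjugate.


Step 1: conj(z) = 15 - 1i
Step 2: z * conj(z) = 15^2 + 1^2
Step 3: = 225 + 1 = 226

226


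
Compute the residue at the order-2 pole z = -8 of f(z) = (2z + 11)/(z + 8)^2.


Step 1: Pole of order 2 at z = -8
Step 2: Res = lim d/dz [(z + 8)^2 * f(z)] as z -> -8
Step 3: (z + 8)^2 * f(z) = 2z + 11
Step 4: d/dz[2z + 11] = 2

2


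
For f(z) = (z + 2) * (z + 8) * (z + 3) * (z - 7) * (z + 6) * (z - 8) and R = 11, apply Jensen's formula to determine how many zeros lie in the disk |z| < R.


Jensen's formula: (1/2pi)*integral log|f(Re^it)|dt = log|f(0)| + sum_{|a_k|<R} log(R/|a_k|)
Step 1: f(0) = 2 * 8 * 3 * (-7) * 6 * (-8) = 16128
Step 2: log|f(0)| = log|-2| + log|-8| + log|-3| + log|7| + log|-6| + log|8| = 9.6883
Step 3: Zeros inside |z| < 11: -2, -8, -3, 7, -6, 8
Step 4: Jensen sum = log(11/2) + log(11/8) + log(11/3) + log(11/7) + log(11/6) + log(11/8) = 4.6991
Step 5: n(R) = number of terms in the Jensen sum = count of zeros inside |z| < 11 = 6

6
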